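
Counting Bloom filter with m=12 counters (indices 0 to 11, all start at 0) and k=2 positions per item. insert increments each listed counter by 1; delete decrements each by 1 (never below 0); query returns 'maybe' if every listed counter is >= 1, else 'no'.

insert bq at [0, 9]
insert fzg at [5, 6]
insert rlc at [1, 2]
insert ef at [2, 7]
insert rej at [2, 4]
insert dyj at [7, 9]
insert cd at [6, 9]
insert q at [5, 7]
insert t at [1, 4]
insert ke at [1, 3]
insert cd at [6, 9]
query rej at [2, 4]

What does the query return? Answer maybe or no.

Answer: maybe

Derivation:
Step 1: insert bq at [0, 9] -> counters=[1,0,0,0,0,0,0,0,0,1,0,0]
Step 2: insert fzg at [5, 6] -> counters=[1,0,0,0,0,1,1,0,0,1,0,0]
Step 3: insert rlc at [1, 2] -> counters=[1,1,1,0,0,1,1,0,0,1,0,0]
Step 4: insert ef at [2, 7] -> counters=[1,1,2,0,0,1,1,1,0,1,0,0]
Step 5: insert rej at [2, 4] -> counters=[1,1,3,0,1,1,1,1,0,1,0,0]
Step 6: insert dyj at [7, 9] -> counters=[1,1,3,0,1,1,1,2,0,2,0,0]
Step 7: insert cd at [6, 9] -> counters=[1,1,3,0,1,1,2,2,0,3,0,0]
Step 8: insert q at [5, 7] -> counters=[1,1,3,0,1,2,2,3,0,3,0,0]
Step 9: insert t at [1, 4] -> counters=[1,2,3,0,2,2,2,3,0,3,0,0]
Step 10: insert ke at [1, 3] -> counters=[1,3,3,1,2,2,2,3,0,3,0,0]
Step 11: insert cd at [6, 9] -> counters=[1,3,3,1,2,2,3,3,0,4,0,0]
Query rej: check counters[2]=3 counters[4]=2 -> maybe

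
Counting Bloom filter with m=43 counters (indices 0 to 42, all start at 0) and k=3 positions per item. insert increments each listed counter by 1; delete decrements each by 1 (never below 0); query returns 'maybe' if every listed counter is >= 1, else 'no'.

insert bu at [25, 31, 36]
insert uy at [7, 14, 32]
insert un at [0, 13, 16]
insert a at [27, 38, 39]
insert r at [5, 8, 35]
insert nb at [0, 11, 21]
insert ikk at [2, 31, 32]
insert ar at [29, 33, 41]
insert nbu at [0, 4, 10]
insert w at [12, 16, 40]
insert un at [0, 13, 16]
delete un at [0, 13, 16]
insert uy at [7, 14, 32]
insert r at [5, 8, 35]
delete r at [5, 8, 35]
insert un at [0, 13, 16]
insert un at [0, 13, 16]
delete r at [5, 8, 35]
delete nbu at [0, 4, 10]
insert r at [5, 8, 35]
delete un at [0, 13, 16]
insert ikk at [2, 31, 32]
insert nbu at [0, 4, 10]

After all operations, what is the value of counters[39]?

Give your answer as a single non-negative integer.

Answer: 1

Derivation:
Step 1: insert bu at [25, 31, 36] -> counters=[0,0,0,0,0,0,0,0,0,0,0,0,0,0,0,0,0,0,0,0,0,0,0,0,0,1,0,0,0,0,0,1,0,0,0,0,1,0,0,0,0,0,0]
Step 2: insert uy at [7, 14, 32] -> counters=[0,0,0,0,0,0,0,1,0,0,0,0,0,0,1,0,0,0,0,0,0,0,0,0,0,1,0,0,0,0,0,1,1,0,0,0,1,0,0,0,0,0,0]
Step 3: insert un at [0, 13, 16] -> counters=[1,0,0,0,0,0,0,1,0,0,0,0,0,1,1,0,1,0,0,0,0,0,0,0,0,1,0,0,0,0,0,1,1,0,0,0,1,0,0,0,0,0,0]
Step 4: insert a at [27, 38, 39] -> counters=[1,0,0,0,0,0,0,1,0,0,0,0,0,1,1,0,1,0,0,0,0,0,0,0,0,1,0,1,0,0,0,1,1,0,0,0,1,0,1,1,0,0,0]
Step 5: insert r at [5, 8, 35] -> counters=[1,0,0,0,0,1,0,1,1,0,0,0,0,1,1,0,1,0,0,0,0,0,0,0,0,1,0,1,0,0,0,1,1,0,0,1,1,0,1,1,0,0,0]
Step 6: insert nb at [0, 11, 21] -> counters=[2,0,0,0,0,1,0,1,1,0,0,1,0,1,1,0,1,0,0,0,0,1,0,0,0,1,0,1,0,0,0,1,1,0,0,1,1,0,1,1,0,0,0]
Step 7: insert ikk at [2, 31, 32] -> counters=[2,0,1,0,0,1,0,1,1,0,0,1,0,1,1,0,1,0,0,0,0,1,0,0,0,1,0,1,0,0,0,2,2,0,0,1,1,0,1,1,0,0,0]
Step 8: insert ar at [29, 33, 41] -> counters=[2,0,1,0,0,1,0,1,1,0,0,1,0,1,1,0,1,0,0,0,0,1,0,0,0,1,0,1,0,1,0,2,2,1,0,1,1,0,1,1,0,1,0]
Step 9: insert nbu at [0, 4, 10] -> counters=[3,0,1,0,1,1,0,1,1,0,1,1,0,1,1,0,1,0,0,0,0,1,0,0,0,1,0,1,0,1,0,2,2,1,0,1,1,0,1,1,0,1,0]
Step 10: insert w at [12, 16, 40] -> counters=[3,0,1,0,1,1,0,1,1,0,1,1,1,1,1,0,2,0,0,0,0,1,0,0,0,1,0,1,0,1,0,2,2,1,0,1,1,0,1,1,1,1,0]
Step 11: insert un at [0, 13, 16] -> counters=[4,0,1,0,1,1,0,1,1,0,1,1,1,2,1,0,3,0,0,0,0,1,0,0,0,1,0,1,0,1,0,2,2,1,0,1,1,0,1,1,1,1,0]
Step 12: delete un at [0, 13, 16] -> counters=[3,0,1,0,1,1,0,1,1,0,1,1,1,1,1,0,2,0,0,0,0,1,0,0,0,1,0,1,0,1,0,2,2,1,0,1,1,0,1,1,1,1,0]
Step 13: insert uy at [7, 14, 32] -> counters=[3,0,1,0,1,1,0,2,1,0,1,1,1,1,2,0,2,0,0,0,0,1,0,0,0,1,0,1,0,1,0,2,3,1,0,1,1,0,1,1,1,1,0]
Step 14: insert r at [5, 8, 35] -> counters=[3,0,1,0,1,2,0,2,2,0,1,1,1,1,2,0,2,0,0,0,0,1,0,0,0,1,0,1,0,1,0,2,3,1,0,2,1,0,1,1,1,1,0]
Step 15: delete r at [5, 8, 35] -> counters=[3,0,1,0,1,1,0,2,1,0,1,1,1,1,2,0,2,0,0,0,0,1,0,0,0,1,0,1,0,1,0,2,3,1,0,1,1,0,1,1,1,1,0]
Step 16: insert un at [0, 13, 16] -> counters=[4,0,1,0,1,1,0,2,1,0,1,1,1,2,2,0,3,0,0,0,0,1,0,0,0,1,0,1,0,1,0,2,3,1,0,1,1,0,1,1,1,1,0]
Step 17: insert un at [0, 13, 16] -> counters=[5,0,1,0,1,1,0,2,1,0,1,1,1,3,2,0,4,0,0,0,0,1,0,0,0,1,0,1,0,1,0,2,3,1,0,1,1,0,1,1,1,1,0]
Step 18: delete r at [5, 8, 35] -> counters=[5,0,1,0,1,0,0,2,0,0,1,1,1,3,2,0,4,0,0,0,0,1,0,0,0,1,0,1,0,1,0,2,3,1,0,0,1,0,1,1,1,1,0]
Step 19: delete nbu at [0, 4, 10] -> counters=[4,0,1,0,0,0,0,2,0,0,0,1,1,3,2,0,4,0,0,0,0,1,0,0,0,1,0,1,0,1,0,2,3,1,0,0,1,0,1,1,1,1,0]
Step 20: insert r at [5, 8, 35] -> counters=[4,0,1,0,0,1,0,2,1,0,0,1,1,3,2,0,4,0,0,0,0,1,0,0,0,1,0,1,0,1,0,2,3,1,0,1,1,0,1,1,1,1,0]
Step 21: delete un at [0, 13, 16] -> counters=[3,0,1,0,0,1,0,2,1,0,0,1,1,2,2,0,3,0,0,0,0,1,0,0,0,1,0,1,0,1,0,2,3,1,0,1,1,0,1,1,1,1,0]
Step 22: insert ikk at [2, 31, 32] -> counters=[3,0,2,0,0,1,0,2,1,0,0,1,1,2,2,0,3,0,0,0,0,1,0,0,0,1,0,1,0,1,0,3,4,1,0,1,1,0,1,1,1,1,0]
Step 23: insert nbu at [0, 4, 10] -> counters=[4,0,2,0,1,1,0,2,1,0,1,1,1,2,2,0,3,0,0,0,0,1,0,0,0,1,0,1,0,1,0,3,4,1,0,1,1,0,1,1,1,1,0]
Final counters=[4,0,2,0,1,1,0,2,1,0,1,1,1,2,2,0,3,0,0,0,0,1,0,0,0,1,0,1,0,1,0,3,4,1,0,1,1,0,1,1,1,1,0] -> counters[39]=1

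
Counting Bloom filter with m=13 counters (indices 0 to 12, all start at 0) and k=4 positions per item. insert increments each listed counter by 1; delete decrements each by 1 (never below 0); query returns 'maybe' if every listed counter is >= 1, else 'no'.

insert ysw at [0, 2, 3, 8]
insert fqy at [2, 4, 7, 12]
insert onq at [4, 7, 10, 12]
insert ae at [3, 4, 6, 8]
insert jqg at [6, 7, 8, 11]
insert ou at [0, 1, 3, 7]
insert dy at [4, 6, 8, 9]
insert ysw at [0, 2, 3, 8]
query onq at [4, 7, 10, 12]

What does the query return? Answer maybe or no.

Answer: maybe

Derivation:
Step 1: insert ysw at [0, 2, 3, 8] -> counters=[1,0,1,1,0,0,0,0,1,0,0,0,0]
Step 2: insert fqy at [2, 4, 7, 12] -> counters=[1,0,2,1,1,0,0,1,1,0,0,0,1]
Step 3: insert onq at [4, 7, 10, 12] -> counters=[1,0,2,1,2,0,0,2,1,0,1,0,2]
Step 4: insert ae at [3, 4, 6, 8] -> counters=[1,0,2,2,3,0,1,2,2,0,1,0,2]
Step 5: insert jqg at [6, 7, 8, 11] -> counters=[1,0,2,2,3,0,2,3,3,0,1,1,2]
Step 6: insert ou at [0, 1, 3, 7] -> counters=[2,1,2,3,3,0,2,4,3,0,1,1,2]
Step 7: insert dy at [4, 6, 8, 9] -> counters=[2,1,2,3,4,0,3,4,4,1,1,1,2]
Step 8: insert ysw at [0, 2, 3, 8] -> counters=[3,1,3,4,4,0,3,4,5,1,1,1,2]
Query onq: check counters[4]=4 counters[7]=4 counters[10]=1 counters[12]=2 -> maybe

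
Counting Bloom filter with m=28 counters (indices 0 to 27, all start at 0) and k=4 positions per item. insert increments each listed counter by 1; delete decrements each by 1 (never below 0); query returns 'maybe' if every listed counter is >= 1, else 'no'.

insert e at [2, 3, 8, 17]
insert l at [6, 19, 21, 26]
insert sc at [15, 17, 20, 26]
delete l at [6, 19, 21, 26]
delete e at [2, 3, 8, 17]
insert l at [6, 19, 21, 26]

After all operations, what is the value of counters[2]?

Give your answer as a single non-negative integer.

Answer: 0

Derivation:
Step 1: insert e at [2, 3, 8, 17] -> counters=[0,0,1,1,0,0,0,0,1,0,0,0,0,0,0,0,0,1,0,0,0,0,0,0,0,0,0,0]
Step 2: insert l at [6, 19, 21, 26] -> counters=[0,0,1,1,0,0,1,0,1,0,0,0,0,0,0,0,0,1,0,1,0,1,0,0,0,0,1,0]
Step 3: insert sc at [15, 17, 20, 26] -> counters=[0,0,1,1,0,0,1,0,1,0,0,0,0,0,0,1,0,2,0,1,1,1,0,0,0,0,2,0]
Step 4: delete l at [6, 19, 21, 26] -> counters=[0,0,1,1,0,0,0,0,1,0,0,0,0,0,0,1,0,2,0,0,1,0,0,0,0,0,1,0]
Step 5: delete e at [2, 3, 8, 17] -> counters=[0,0,0,0,0,0,0,0,0,0,0,0,0,0,0,1,0,1,0,0,1,0,0,0,0,0,1,0]
Step 6: insert l at [6, 19, 21, 26] -> counters=[0,0,0,0,0,0,1,0,0,0,0,0,0,0,0,1,0,1,0,1,1,1,0,0,0,0,2,0]
Final counters=[0,0,0,0,0,0,1,0,0,0,0,0,0,0,0,1,0,1,0,1,1,1,0,0,0,0,2,0] -> counters[2]=0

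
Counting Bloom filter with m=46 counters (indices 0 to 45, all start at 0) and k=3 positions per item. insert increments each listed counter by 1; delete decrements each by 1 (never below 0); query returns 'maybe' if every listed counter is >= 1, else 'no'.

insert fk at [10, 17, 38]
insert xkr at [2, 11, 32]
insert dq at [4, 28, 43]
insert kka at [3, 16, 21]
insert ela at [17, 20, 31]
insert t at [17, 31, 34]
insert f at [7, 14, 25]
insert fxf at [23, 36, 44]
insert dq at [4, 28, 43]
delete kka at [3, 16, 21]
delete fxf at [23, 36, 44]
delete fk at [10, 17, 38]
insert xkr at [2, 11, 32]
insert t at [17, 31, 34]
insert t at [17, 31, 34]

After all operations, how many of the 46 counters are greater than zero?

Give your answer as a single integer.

Step 1: insert fk at [10, 17, 38] -> counters=[0,0,0,0,0,0,0,0,0,0,1,0,0,0,0,0,0,1,0,0,0,0,0,0,0,0,0,0,0,0,0,0,0,0,0,0,0,0,1,0,0,0,0,0,0,0]
Step 2: insert xkr at [2, 11, 32] -> counters=[0,0,1,0,0,0,0,0,0,0,1,1,0,0,0,0,0,1,0,0,0,0,0,0,0,0,0,0,0,0,0,0,1,0,0,0,0,0,1,0,0,0,0,0,0,0]
Step 3: insert dq at [4, 28, 43] -> counters=[0,0,1,0,1,0,0,0,0,0,1,1,0,0,0,0,0,1,0,0,0,0,0,0,0,0,0,0,1,0,0,0,1,0,0,0,0,0,1,0,0,0,0,1,0,0]
Step 4: insert kka at [3, 16, 21] -> counters=[0,0,1,1,1,0,0,0,0,0,1,1,0,0,0,0,1,1,0,0,0,1,0,0,0,0,0,0,1,0,0,0,1,0,0,0,0,0,1,0,0,0,0,1,0,0]
Step 5: insert ela at [17, 20, 31] -> counters=[0,0,1,1,1,0,0,0,0,0,1,1,0,0,0,0,1,2,0,0,1,1,0,0,0,0,0,0,1,0,0,1,1,0,0,0,0,0,1,0,0,0,0,1,0,0]
Step 6: insert t at [17, 31, 34] -> counters=[0,0,1,1,1,0,0,0,0,0,1,1,0,0,0,0,1,3,0,0,1,1,0,0,0,0,0,0,1,0,0,2,1,0,1,0,0,0,1,0,0,0,0,1,0,0]
Step 7: insert f at [7, 14, 25] -> counters=[0,0,1,1,1,0,0,1,0,0,1,1,0,0,1,0,1,3,0,0,1,1,0,0,0,1,0,0,1,0,0,2,1,0,1,0,0,0,1,0,0,0,0,1,0,0]
Step 8: insert fxf at [23, 36, 44] -> counters=[0,0,1,1,1,0,0,1,0,0,1,1,0,0,1,0,1,3,0,0,1,1,0,1,0,1,0,0,1,0,0,2,1,0,1,0,1,0,1,0,0,0,0,1,1,0]
Step 9: insert dq at [4, 28, 43] -> counters=[0,0,1,1,2,0,0,1,0,0,1,1,0,0,1,0,1,3,0,0,1,1,0,1,0,1,0,0,2,0,0,2,1,0,1,0,1,0,1,0,0,0,0,2,1,0]
Step 10: delete kka at [3, 16, 21] -> counters=[0,0,1,0,2,0,0,1,0,0,1,1,0,0,1,0,0,3,0,0,1,0,0,1,0,1,0,0,2,0,0,2,1,0,1,0,1,0,1,0,0,0,0,2,1,0]
Step 11: delete fxf at [23, 36, 44] -> counters=[0,0,1,0,2,0,0,1,0,0,1,1,0,0,1,0,0,3,0,0,1,0,0,0,0,1,0,0,2,0,0,2,1,0,1,0,0,0,1,0,0,0,0,2,0,0]
Step 12: delete fk at [10, 17, 38] -> counters=[0,0,1,0,2,0,0,1,0,0,0,1,0,0,1,0,0,2,0,0,1,0,0,0,0,1,0,0,2,0,0,2,1,0,1,0,0,0,0,0,0,0,0,2,0,0]
Step 13: insert xkr at [2, 11, 32] -> counters=[0,0,2,0,2,0,0,1,0,0,0,2,0,0,1,0,0,2,0,0,1,0,0,0,0,1,0,0,2,0,0,2,2,0,1,0,0,0,0,0,0,0,0,2,0,0]
Step 14: insert t at [17, 31, 34] -> counters=[0,0,2,0,2,0,0,1,0,0,0,2,0,0,1,0,0,3,0,0,1,0,0,0,0,1,0,0,2,0,0,3,2,0,2,0,0,0,0,0,0,0,0,2,0,0]
Step 15: insert t at [17, 31, 34] -> counters=[0,0,2,0,2,0,0,1,0,0,0,2,0,0,1,0,0,4,0,0,1,0,0,0,0,1,0,0,2,0,0,4,2,0,3,0,0,0,0,0,0,0,0,2,0,0]
Final counters=[0,0,2,0,2,0,0,1,0,0,0,2,0,0,1,0,0,4,0,0,1,0,0,0,0,1,0,0,2,0,0,4,2,0,3,0,0,0,0,0,0,0,0,2,0,0] -> 13 nonzero

Answer: 13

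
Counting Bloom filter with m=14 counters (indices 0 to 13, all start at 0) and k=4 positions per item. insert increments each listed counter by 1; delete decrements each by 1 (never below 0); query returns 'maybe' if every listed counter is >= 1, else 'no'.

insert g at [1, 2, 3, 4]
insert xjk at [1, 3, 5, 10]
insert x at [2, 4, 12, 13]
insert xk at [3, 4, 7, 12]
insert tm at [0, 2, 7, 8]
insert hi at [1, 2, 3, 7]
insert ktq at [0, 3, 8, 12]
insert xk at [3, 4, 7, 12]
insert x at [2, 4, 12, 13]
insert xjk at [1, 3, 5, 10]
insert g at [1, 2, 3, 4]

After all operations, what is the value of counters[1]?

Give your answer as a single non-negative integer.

Answer: 5

Derivation:
Step 1: insert g at [1, 2, 3, 4] -> counters=[0,1,1,1,1,0,0,0,0,0,0,0,0,0]
Step 2: insert xjk at [1, 3, 5, 10] -> counters=[0,2,1,2,1,1,0,0,0,0,1,0,0,0]
Step 3: insert x at [2, 4, 12, 13] -> counters=[0,2,2,2,2,1,0,0,0,0,1,0,1,1]
Step 4: insert xk at [3, 4, 7, 12] -> counters=[0,2,2,3,3,1,0,1,0,0,1,0,2,1]
Step 5: insert tm at [0, 2, 7, 8] -> counters=[1,2,3,3,3,1,0,2,1,0,1,0,2,1]
Step 6: insert hi at [1, 2, 3, 7] -> counters=[1,3,4,4,3,1,0,3,1,0,1,0,2,1]
Step 7: insert ktq at [0, 3, 8, 12] -> counters=[2,3,4,5,3,1,0,3,2,0,1,0,3,1]
Step 8: insert xk at [3, 4, 7, 12] -> counters=[2,3,4,6,4,1,0,4,2,0,1,0,4,1]
Step 9: insert x at [2, 4, 12, 13] -> counters=[2,3,5,6,5,1,0,4,2,0,1,0,5,2]
Step 10: insert xjk at [1, 3, 5, 10] -> counters=[2,4,5,7,5,2,0,4,2,0,2,0,5,2]
Step 11: insert g at [1, 2, 3, 4] -> counters=[2,5,6,8,6,2,0,4,2,0,2,0,5,2]
Final counters=[2,5,6,8,6,2,0,4,2,0,2,0,5,2] -> counters[1]=5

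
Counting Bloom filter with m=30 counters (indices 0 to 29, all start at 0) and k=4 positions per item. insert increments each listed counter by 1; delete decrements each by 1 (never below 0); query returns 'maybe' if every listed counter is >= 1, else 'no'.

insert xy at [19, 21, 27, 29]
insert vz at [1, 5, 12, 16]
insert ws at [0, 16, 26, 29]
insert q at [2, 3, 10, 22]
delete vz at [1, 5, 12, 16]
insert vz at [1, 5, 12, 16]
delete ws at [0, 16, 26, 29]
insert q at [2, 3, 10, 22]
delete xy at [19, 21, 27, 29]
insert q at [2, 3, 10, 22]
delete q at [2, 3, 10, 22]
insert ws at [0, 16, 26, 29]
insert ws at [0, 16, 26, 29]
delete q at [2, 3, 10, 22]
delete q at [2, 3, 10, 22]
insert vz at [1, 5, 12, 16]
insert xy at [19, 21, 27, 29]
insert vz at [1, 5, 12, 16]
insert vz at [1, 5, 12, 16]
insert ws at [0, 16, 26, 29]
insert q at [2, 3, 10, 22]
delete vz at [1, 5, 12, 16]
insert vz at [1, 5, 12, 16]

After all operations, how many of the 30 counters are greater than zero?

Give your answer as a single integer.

Answer: 14

Derivation:
Step 1: insert xy at [19, 21, 27, 29] -> counters=[0,0,0,0,0,0,0,0,0,0,0,0,0,0,0,0,0,0,0,1,0,1,0,0,0,0,0,1,0,1]
Step 2: insert vz at [1, 5, 12, 16] -> counters=[0,1,0,0,0,1,0,0,0,0,0,0,1,0,0,0,1,0,0,1,0,1,0,0,0,0,0,1,0,1]
Step 3: insert ws at [0, 16, 26, 29] -> counters=[1,1,0,0,0,1,0,0,0,0,0,0,1,0,0,0,2,0,0,1,0,1,0,0,0,0,1,1,0,2]
Step 4: insert q at [2, 3, 10, 22] -> counters=[1,1,1,1,0,1,0,0,0,0,1,0,1,0,0,0,2,0,0,1,0,1,1,0,0,0,1,1,0,2]
Step 5: delete vz at [1, 5, 12, 16] -> counters=[1,0,1,1,0,0,0,0,0,0,1,0,0,0,0,0,1,0,0,1,0,1,1,0,0,0,1,1,0,2]
Step 6: insert vz at [1, 5, 12, 16] -> counters=[1,1,1,1,0,1,0,0,0,0,1,0,1,0,0,0,2,0,0,1,0,1,1,0,0,0,1,1,0,2]
Step 7: delete ws at [0, 16, 26, 29] -> counters=[0,1,1,1,0,1,0,0,0,0,1,0,1,0,0,0,1,0,0,1,0,1,1,0,0,0,0,1,0,1]
Step 8: insert q at [2, 3, 10, 22] -> counters=[0,1,2,2,0,1,0,0,0,0,2,0,1,0,0,0,1,0,0,1,0,1,2,0,0,0,0,1,0,1]
Step 9: delete xy at [19, 21, 27, 29] -> counters=[0,1,2,2,0,1,0,0,0,0,2,0,1,0,0,0,1,0,0,0,0,0,2,0,0,0,0,0,0,0]
Step 10: insert q at [2, 3, 10, 22] -> counters=[0,1,3,3,0,1,0,0,0,0,3,0,1,0,0,0,1,0,0,0,0,0,3,0,0,0,0,0,0,0]
Step 11: delete q at [2, 3, 10, 22] -> counters=[0,1,2,2,0,1,0,0,0,0,2,0,1,0,0,0,1,0,0,0,0,0,2,0,0,0,0,0,0,0]
Step 12: insert ws at [0, 16, 26, 29] -> counters=[1,1,2,2,0,1,0,0,0,0,2,0,1,0,0,0,2,0,0,0,0,0,2,0,0,0,1,0,0,1]
Step 13: insert ws at [0, 16, 26, 29] -> counters=[2,1,2,2,0,1,0,0,0,0,2,0,1,0,0,0,3,0,0,0,0,0,2,0,0,0,2,0,0,2]
Step 14: delete q at [2, 3, 10, 22] -> counters=[2,1,1,1,0,1,0,0,0,0,1,0,1,0,0,0,3,0,0,0,0,0,1,0,0,0,2,0,0,2]
Step 15: delete q at [2, 3, 10, 22] -> counters=[2,1,0,0,0,1,0,0,0,0,0,0,1,0,0,0,3,0,0,0,0,0,0,0,0,0,2,0,0,2]
Step 16: insert vz at [1, 5, 12, 16] -> counters=[2,2,0,0,0,2,0,0,0,0,0,0,2,0,0,0,4,0,0,0,0,0,0,0,0,0,2,0,0,2]
Step 17: insert xy at [19, 21, 27, 29] -> counters=[2,2,0,0,0,2,0,0,0,0,0,0,2,0,0,0,4,0,0,1,0,1,0,0,0,0,2,1,0,3]
Step 18: insert vz at [1, 5, 12, 16] -> counters=[2,3,0,0,0,3,0,0,0,0,0,0,3,0,0,0,5,0,0,1,0,1,0,0,0,0,2,1,0,3]
Step 19: insert vz at [1, 5, 12, 16] -> counters=[2,4,0,0,0,4,0,0,0,0,0,0,4,0,0,0,6,0,0,1,0,1,0,0,0,0,2,1,0,3]
Step 20: insert ws at [0, 16, 26, 29] -> counters=[3,4,0,0,0,4,0,0,0,0,0,0,4,0,0,0,7,0,0,1,0,1,0,0,0,0,3,1,0,4]
Step 21: insert q at [2, 3, 10, 22] -> counters=[3,4,1,1,0,4,0,0,0,0,1,0,4,0,0,0,7,0,0,1,0,1,1,0,0,0,3,1,0,4]
Step 22: delete vz at [1, 5, 12, 16] -> counters=[3,3,1,1,0,3,0,0,0,0,1,0,3,0,0,0,6,0,0,1,0,1,1,0,0,0,3,1,0,4]
Step 23: insert vz at [1, 5, 12, 16] -> counters=[3,4,1,1,0,4,0,0,0,0,1,0,4,0,0,0,7,0,0,1,0,1,1,0,0,0,3,1,0,4]
Final counters=[3,4,1,1,0,4,0,0,0,0,1,0,4,0,0,0,7,0,0,1,0,1,1,0,0,0,3,1,0,4] -> 14 nonzero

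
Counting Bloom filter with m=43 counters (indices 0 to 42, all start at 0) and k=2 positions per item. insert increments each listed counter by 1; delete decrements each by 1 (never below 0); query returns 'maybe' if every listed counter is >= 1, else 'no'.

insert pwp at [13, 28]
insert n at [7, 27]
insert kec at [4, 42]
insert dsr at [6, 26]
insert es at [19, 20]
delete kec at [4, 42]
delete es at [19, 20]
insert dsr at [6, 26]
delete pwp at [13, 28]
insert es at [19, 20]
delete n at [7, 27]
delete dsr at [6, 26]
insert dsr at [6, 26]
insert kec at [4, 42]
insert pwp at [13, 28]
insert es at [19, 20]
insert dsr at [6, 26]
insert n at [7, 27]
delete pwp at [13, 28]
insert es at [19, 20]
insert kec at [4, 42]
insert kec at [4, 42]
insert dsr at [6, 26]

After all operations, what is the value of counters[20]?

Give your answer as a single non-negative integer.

Answer: 3

Derivation:
Step 1: insert pwp at [13, 28] -> counters=[0,0,0,0,0,0,0,0,0,0,0,0,0,1,0,0,0,0,0,0,0,0,0,0,0,0,0,0,1,0,0,0,0,0,0,0,0,0,0,0,0,0,0]
Step 2: insert n at [7, 27] -> counters=[0,0,0,0,0,0,0,1,0,0,0,0,0,1,0,0,0,0,0,0,0,0,0,0,0,0,0,1,1,0,0,0,0,0,0,0,0,0,0,0,0,0,0]
Step 3: insert kec at [4, 42] -> counters=[0,0,0,0,1,0,0,1,0,0,0,0,0,1,0,0,0,0,0,0,0,0,0,0,0,0,0,1,1,0,0,0,0,0,0,0,0,0,0,0,0,0,1]
Step 4: insert dsr at [6, 26] -> counters=[0,0,0,0,1,0,1,1,0,0,0,0,0,1,0,0,0,0,0,0,0,0,0,0,0,0,1,1,1,0,0,0,0,0,0,0,0,0,0,0,0,0,1]
Step 5: insert es at [19, 20] -> counters=[0,0,0,0,1,0,1,1,0,0,0,0,0,1,0,0,0,0,0,1,1,0,0,0,0,0,1,1,1,0,0,0,0,0,0,0,0,0,0,0,0,0,1]
Step 6: delete kec at [4, 42] -> counters=[0,0,0,0,0,0,1,1,0,0,0,0,0,1,0,0,0,0,0,1,1,0,0,0,0,0,1,1,1,0,0,0,0,0,0,0,0,0,0,0,0,0,0]
Step 7: delete es at [19, 20] -> counters=[0,0,0,0,0,0,1,1,0,0,0,0,0,1,0,0,0,0,0,0,0,0,0,0,0,0,1,1,1,0,0,0,0,0,0,0,0,0,0,0,0,0,0]
Step 8: insert dsr at [6, 26] -> counters=[0,0,0,0,0,0,2,1,0,0,0,0,0,1,0,0,0,0,0,0,0,0,0,0,0,0,2,1,1,0,0,0,0,0,0,0,0,0,0,0,0,0,0]
Step 9: delete pwp at [13, 28] -> counters=[0,0,0,0,0,0,2,1,0,0,0,0,0,0,0,0,0,0,0,0,0,0,0,0,0,0,2,1,0,0,0,0,0,0,0,0,0,0,0,0,0,0,0]
Step 10: insert es at [19, 20] -> counters=[0,0,0,0,0,0,2,1,0,0,0,0,0,0,0,0,0,0,0,1,1,0,0,0,0,0,2,1,0,0,0,0,0,0,0,0,0,0,0,0,0,0,0]
Step 11: delete n at [7, 27] -> counters=[0,0,0,0,0,0,2,0,0,0,0,0,0,0,0,0,0,0,0,1,1,0,0,0,0,0,2,0,0,0,0,0,0,0,0,0,0,0,0,0,0,0,0]
Step 12: delete dsr at [6, 26] -> counters=[0,0,0,0,0,0,1,0,0,0,0,0,0,0,0,0,0,0,0,1,1,0,0,0,0,0,1,0,0,0,0,0,0,0,0,0,0,0,0,0,0,0,0]
Step 13: insert dsr at [6, 26] -> counters=[0,0,0,0,0,0,2,0,0,0,0,0,0,0,0,0,0,0,0,1,1,0,0,0,0,0,2,0,0,0,0,0,0,0,0,0,0,0,0,0,0,0,0]
Step 14: insert kec at [4, 42] -> counters=[0,0,0,0,1,0,2,0,0,0,0,0,0,0,0,0,0,0,0,1,1,0,0,0,0,0,2,0,0,0,0,0,0,0,0,0,0,0,0,0,0,0,1]
Step 15: insert pwp at [13, 28] -> counters=[0,0,0,0,1,0,2,0,0,0,0,0,0,1,0,0,0,0,0,1,1,0,0,0,0,0,2,0,1,0,0,0,0,0,0,0,0,0,0,0,0,0,1]
Step 16: insert es at [19, 20] -> counters=[0,0,0,0,1,0,2,0,0,0,0,0,0,1,0,0,0,0,0,2,2,0,0,0,0,0,2,0,1,0,0,0,0,0,0,0,0,0,0,0,0,0,1]
Step 17: insert dsr at [6, 26] -> counters=[0,0,0,0,1,0,3,0,0,0,0,0,0,1,0,0,0,0,0,2,2,0,0,0,0,0,3,0,1,0,0,0,0,0,0,0,0,0,0,0,0,0,1]
Step 18: insert n at [7, 27] -> counters=[0,0,0,0,1,0,3,1,0,0,0,0,0,1,0,0,0,0,0,2,2,0,0,0,0,0,3,1,1,0,0,0,0,0,0,0,0,0,0,0,0,0,1]
Step 19: delete pwp at [13, 28] -> counters=[0,0,0,0,1,0,3,1,0,0,0,0,0,0,0,0,0,0,0,2,2,0,0,0,0,0,3,1,0,0,0,0,0,0,0,0,0,0,0,0,0,0,1]
Step 20: insert es at [19, 20] -> counters=[0,0,0,0,1,0,3,1,0,0,0,0,0,0,0,0,0,0,0,3,3,0,0,0,0,0,3,1,0,0,0,0,0,0,0,0,0,0,0,0,0,0,1]
Step 21: insert kec at [4, 42] -> counters=[0,0,0,0,2,0,3,1,0,0,0,0,0,0,0,0,0,0,0,3,3,0,0,0,0,0,3,1,0,0,0,0,0,0,0,0,0,0,0,0,0,0,2]
Step 22: insert kec at [4, 42] -> counters=[0,0,0,0,3,0,3,1,0,0,0,0,0,0,0,0,0,0,0,3,3,0,0,0,0,0,3,1,0,0,0,0,0,0,0,0,0,0,0,0,0,0,3]
Step 23: insert dsr at [6, 26] -> counters=[0,0,0,0,3,0,4,1,0,0,0,0,0,0,0,0,0,0,0,3,3,0,0,0,0,0,4,1,0,0,0,0,0,0,0,0,0,0,0,0,0,0,3]
Final counters=[0,0,0,0,3,0,4,1,0,0,0,0,0,0,0,0,0,0,0,3,3,0,0,0,0,0,4,1,0,0,0,0,0,0,0,0,0,0,0,0,0,0,3] -> counters[20]=3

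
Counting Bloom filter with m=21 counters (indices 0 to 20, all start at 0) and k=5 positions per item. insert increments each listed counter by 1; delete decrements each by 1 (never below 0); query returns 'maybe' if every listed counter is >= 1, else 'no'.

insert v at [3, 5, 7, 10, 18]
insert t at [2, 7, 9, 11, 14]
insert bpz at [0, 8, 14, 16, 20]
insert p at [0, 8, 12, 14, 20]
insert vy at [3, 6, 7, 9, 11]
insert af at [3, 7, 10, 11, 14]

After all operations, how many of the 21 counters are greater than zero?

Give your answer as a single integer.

Answer: 15

Derivation:
Step 1: insert v at [3, 5, 7, 10, 18] -> counters=[0,0,0,1,0,1,0,1,0,0,1,0,0,0,0,0,0,0,1,0,0]
Step 2: insert t at [2, 7, 9, 11, 14] -> counters=[0,0,1,1,0,1,0,2,0,1,1,1,0,0,1,0,0,0,1,0,0]
Step 3: insert bpz at [0, 8, 14, 16, 20] -> counters=[1,0,1,1,0,1,0,2,1,1,1,1,0,0,2,0,1,0,1,0,1]
Step 4: insert p at [0, 8, 12, 14, 20] -> counters=[2,0,1,1,0,1,0,2,2,1,1,1,1,0,3,0,1,0,1,0,2]
Step 5: insert vy at [3, 6, 7, 9, 11] -> counters=[2,0,1,2,0,1,1,3,2,2,1,2,1,0,3,0,1,0,1,0,2]
Step 6: insert af at [3, 7, 10, 11, 14] -> counters=[2,0,1,3,0,1,1,4,2,2,2,3,1,0,4,0,1,0,1,0,2]
Final counters=[2,0,1,3,0,1,1,4,2,2,2,3,1,0,4,0,1,0,1,0,2] -> 15 nonzero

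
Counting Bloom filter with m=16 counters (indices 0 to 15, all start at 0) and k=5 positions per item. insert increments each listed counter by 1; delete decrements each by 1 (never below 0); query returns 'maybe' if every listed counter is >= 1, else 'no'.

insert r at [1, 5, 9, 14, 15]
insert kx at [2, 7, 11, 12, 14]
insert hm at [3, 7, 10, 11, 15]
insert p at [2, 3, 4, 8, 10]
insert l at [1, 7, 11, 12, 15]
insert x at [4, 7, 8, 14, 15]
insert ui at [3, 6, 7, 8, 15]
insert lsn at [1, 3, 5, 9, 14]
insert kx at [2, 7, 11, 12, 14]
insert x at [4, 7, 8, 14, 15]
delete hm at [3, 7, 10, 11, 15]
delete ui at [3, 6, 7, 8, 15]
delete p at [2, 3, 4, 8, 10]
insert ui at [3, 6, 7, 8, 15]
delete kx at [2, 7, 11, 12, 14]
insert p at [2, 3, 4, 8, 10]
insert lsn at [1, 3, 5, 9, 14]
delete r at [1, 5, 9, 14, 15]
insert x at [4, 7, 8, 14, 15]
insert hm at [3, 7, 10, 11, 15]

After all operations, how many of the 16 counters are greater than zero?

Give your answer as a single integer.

Step 1: insert r at [1, 5, 9, 14, 15] -> counters=[0,1,0,0,0,1,0,0,0,1,0,0,0,0,1,1]
Step 2: insert kx at [2, 7, 11, 12, 14] -> counters=[0,1,1,0,0,1,0,1,0,1,0,1,1,0,2,1]
Step 3: insert hm at [3, 7, 10, 11, 15] -> counters=[0,1,1,1,0,1,0,2,0,1,1,2,1,0,2,2]
Step 4: insert p at [2, 3, 4, 8, 10] -> counters=[0,1,2,2,1,1,0,2,1,1,2,2,1,0,2,2]
Step 5: insert l at [1, 7, 11, 12, 15] -> counters=[0,2,2,2,1,1,0,3,1,1,2,3,2,0,2,3]
Step 6: insert x at [4, 7, 8, 14, 15] -> counters=[0,2,2,2,2,1,0,4,2,1,2,3,2,0,3,4]
Step 7: insert ui at [3, 6, 7, 8, 15] -> counters=[0,2,2,3,2,1,1,5,3,1,2,3,2,0,3,5]
Step 8: insert lsn at [1, 3, 5, 9, 14] -> counters=[0,3,2,4,2,2,1,5,3,2,2,3,2,0,4,5]
Step 9: insert kx at [2, 7, 11, 12, 14] -> counters=[0,3,3,4,2,2,1,6,3,2,2,4,3,0,5,5]
Step 10: insert x at [4, 7, 8, 14, 15] -> counters=[0,3,3,4,3,2,1,7,4,2,2,4,3,0,6,6]
Step 11: delete hm at [3, 7, 10, 11, 15] -> counters=[0,3,3,3,3,2,1,6,4,2,1,3,3,0,6,5]
Step 12: delete ui at [3, 6, 7, 8, 15] -> counters=[0,3,3,2,3,2,0,5,3,2,1,3,3,0,6,4]
Step 13: delete p at [2, 3, 4, 8, 10] -> counters=[0,3,2,1,2,2,0,5,2,2,0,3,3,0,6,4]
Step 14: insert ui at [3, 6, 7, 8, 15] -> counters=[0,3,2,2,2,2,1,6,3,2,0,3,3,0,6,5]
Step 15: delete kx at [2, 7, 11, 12, 14] -> counters=[0,3,1,2,2,2,1,5,3,2,0,2,2,0,5,5]
Step 16: insert p at [2, 3, 4, 8, 10] -> counters=[0,3,2,3,3,2,1,5,4,2,1,2,2,0,5,5]
Step 17: insert lsn at [1, 3, 5, 9, 14] -> counters=[0,4,2,4,3,3,1,5,4,3,1,2,2,0,6,5]
Step 18: delete r at [1, 5, 9, 14, 15] -> counters=[0,3,2,4,3,2,1,5,4,2,1,2,2,0,5,4]
Step 19: insert x at [4, 7, 8, 14, 15] -> counters=[0,3,2,4,4,2,1,6,5,2,1,2,2,0,6,5]
Step 20: insert hm at [3, 7, 10, 11, 15] -> counters=[0,3,2,5,4,2,1,7,5,2,2,3,2,0,6,6]
Final counters=[0,3,2,5,4,2,1,7,5,2,2,3,2,0,6,6] -> 14 nonzero

Answer: 14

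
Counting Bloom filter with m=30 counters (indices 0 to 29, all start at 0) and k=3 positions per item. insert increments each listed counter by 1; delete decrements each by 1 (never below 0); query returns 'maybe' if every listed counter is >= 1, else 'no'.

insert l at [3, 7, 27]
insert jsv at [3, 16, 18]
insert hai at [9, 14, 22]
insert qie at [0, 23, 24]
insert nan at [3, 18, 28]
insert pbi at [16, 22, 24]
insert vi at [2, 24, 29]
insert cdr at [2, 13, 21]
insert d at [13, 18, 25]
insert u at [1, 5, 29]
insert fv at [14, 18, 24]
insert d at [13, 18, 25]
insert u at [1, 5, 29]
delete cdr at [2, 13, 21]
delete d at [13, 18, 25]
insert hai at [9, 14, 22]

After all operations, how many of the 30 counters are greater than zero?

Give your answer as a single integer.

Step 1: insert l at [3, 7, 27] -> counters=[0,0,0,1,0,0,0,1,0,0,0,0,0,0,0,0,0,0,0,0,0,0,0,0,0,0,0,1,0,0]
Step 2: insert jsv at [3, 16, 18] -> counters=[0,0,0,2,0,0,0,1,0,0,0,0,0,0,0,0,1,0,1,0,0,0,0,0,0,0,0,1,0,0]
Step 3: insert hai at [9, 14, 22] -> counters=[0,0,0,2,0,0,0,1,0,1,0,0,0,0,1,0,1,0,1,0,0,0,1,0,0,0,0,1,0,0]
Step 4: insert qie at [0, 23, 24] -> counters=[1,0,0,2,0,0,0,1,0,1,0,0,0,0,1,0,1,0,1,0,0,0,1,1,1,0,0,1,0,0]
Step 5: insert nan at [3, 18, 28] -> counters=[1,0,0,3,0,0,0,1,0,1,0,0,0,0,1,0,1,0,2,0,0,0,1,1,1,0,0,1,1,0]
Step 6: insert pbi at [16, 22, 24] -> counters=[1,0,0,3,0,0,0,1,0,1,0,0,0,0,1,0,2,0,2,0,0,0,2,1,2,0,0,1,1,0]
Step 7: insert vi at [2, 24, 29] -> counters=[1,0,1,3,0,0,0,1,0,1,0,0,0,0,1,0,2,0,2,0,0,0,2,1,3,0,0,1,1,1]
Step 8: insert cdr at [2, 13, 21] -> counters=[1,0,2,3,0,0,0,1,0,1,0,0,0,1,1,0,2,0,2,0,0,1,2,1,3,0,0,1,1,1]
Step 9: insert d at [13, 18, 25] -> counters=[1,0,2,3,0,0,0,1,0,1,0,0,0,2,1,0,2,0,3,0,0,1,2,1,3,1,0,1,1,1]
Step 10: insert u at [1, 5, 29] -> counters=[1,1,2,3,0,1,0,1,0,1,0,0,0,2,1,0,2,0,3,0,0,1,2,1,3,1,0,1,1,2]
Step 11: insert fv at [14, 18, 24] -> counters=[1,1,2,3,0,1,0,1,0,1,0,0,0,2,2,0,2,0,4,0,0,1,2,1,4,1,0,1,1,2]
Step 12: insert d at [13, 18, 25] -> counters=[1,1,2,3,0,1,0,1,0,1,0,0,0,3,2,0,2,0,5,0,0,1,2,1,4,2,0,1,1,2]
Step 13: insert u at [1, 5, 29] -> counters=[1,2,2,3,0,2,0,1,0,1,0,0,0,3,2,0,2,0,5,0,0,1,2,1,4,2,0,1,1,3]
Step 14: delete cdr at [2, 13, 21] -> counters=[1,2,1,3,0,2,0,1,0,1,0,0,0,2,2,0,2,0,5,0,0,0,2,1,4,2,0,1,1,3]
Step 15: delete d at [13, 18, 25] -> counters=[1,2,1,3,0,2,0,1,0,1,0,0,0,1,2,0,2,0,4,0,0,0,2,1,4,1,0,1,1,3]
Step 16: insert hai at [9, 14, 22] -> counters=[1,2,1,3,0,2,0,1,0,2,0,0,0,1,3,0,2,0,4,0,0,0,3,1,4,1,0,1,1,3]
Final counters=[1,2,1,3,0,2,0,1,0,2,0,0,0,1,3,0,2,0,4,0,0,0,3,1,4,1,0,1,1,3] -> 18 nonzero

Answer: 18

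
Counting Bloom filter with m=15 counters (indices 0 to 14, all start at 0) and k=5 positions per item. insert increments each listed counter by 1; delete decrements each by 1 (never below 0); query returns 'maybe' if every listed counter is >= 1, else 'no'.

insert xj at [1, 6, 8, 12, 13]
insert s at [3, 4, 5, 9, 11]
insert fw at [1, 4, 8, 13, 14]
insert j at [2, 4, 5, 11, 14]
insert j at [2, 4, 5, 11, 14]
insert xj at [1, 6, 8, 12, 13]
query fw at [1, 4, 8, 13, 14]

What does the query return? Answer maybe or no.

Answer: maybe

Derivation:
Step 1: insert xj at [1, 6, 8, 12, 13] -> counters=[0,1,0,0,0,0,1,0,1,0,0,0,1,1,0]
Step 2: insert s at [3, 4, 5, 9, 11] -> counters=[0,1,0,1,1,1,1,0,1,1,0,1,1,1,0]
Step 3: insert fw at [1, 4, 8, 13, 14] -> counters=[0,2,0,1,2,1,1,0,2,1,0,1,1,2,1]
Step 4: insert j at [2, 4, 5, 11, 14] -> counters=[0,2,1,1,3,2,1,0,2,1,0,2,1,2,2]
Step 5: insert j at [2, 4, 5, 11, 14] -> counters=[0,2,2,1,4,3,1,0,2,1,0,3,1,2,3]
Step 6: insert xj at [1, 6, 8, 12, 13] -> counters=[0,3,2,1,4,3,2,0,3,1,0,3,2,3,3]
Query fw: check counters[1]=3 counters[4]=4 counters[8]=3 counters[13]=3 counters[14]=3 -> maybe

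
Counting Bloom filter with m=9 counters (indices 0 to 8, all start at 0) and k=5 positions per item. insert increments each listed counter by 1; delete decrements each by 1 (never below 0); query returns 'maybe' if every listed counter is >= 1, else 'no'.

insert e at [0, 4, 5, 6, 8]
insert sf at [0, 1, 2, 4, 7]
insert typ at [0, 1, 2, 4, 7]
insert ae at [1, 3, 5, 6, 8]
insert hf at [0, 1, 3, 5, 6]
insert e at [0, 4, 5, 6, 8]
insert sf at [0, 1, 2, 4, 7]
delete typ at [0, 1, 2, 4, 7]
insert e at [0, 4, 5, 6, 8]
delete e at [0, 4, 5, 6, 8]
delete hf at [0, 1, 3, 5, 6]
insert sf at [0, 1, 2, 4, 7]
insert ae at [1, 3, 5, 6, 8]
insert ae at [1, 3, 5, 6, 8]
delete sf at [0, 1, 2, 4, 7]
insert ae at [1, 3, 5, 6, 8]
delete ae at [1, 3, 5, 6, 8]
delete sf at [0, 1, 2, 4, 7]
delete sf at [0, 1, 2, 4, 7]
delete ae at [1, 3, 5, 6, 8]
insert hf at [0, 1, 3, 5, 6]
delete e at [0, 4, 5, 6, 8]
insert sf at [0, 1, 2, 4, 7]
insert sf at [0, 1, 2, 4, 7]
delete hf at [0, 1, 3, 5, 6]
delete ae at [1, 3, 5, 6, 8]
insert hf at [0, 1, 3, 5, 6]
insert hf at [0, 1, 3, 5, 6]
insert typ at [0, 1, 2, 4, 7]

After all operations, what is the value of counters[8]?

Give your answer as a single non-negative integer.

Step 1: insert e at [0, 4, 5, 6, 8] -> counters=[1,0,0,0,1,1,1,0,1]
Step 2: insert sf at [0, 1, 2, 4, 7] -> counters=[2,1,1,0,2,1,1,1,1]
Step 3: insert typ at [0, 1, 2, 4, 7] -> counters=[3,2,2,0,3,1,1,2,1]
Step 4: insert ae at [1, 3, 5, 6, 8] -> counters=[3,3,2,1,3,2,2,2,2]
Step 5: insert hf at [0, 1, 3, 5, 6] -> counters=[4,4,2,2,3,3,3,2,2]
Step 6: insert e at [0, 4, 5, 6, 8] -> counters=[5,4,2,2,4,4,4,2,3]
Step 7: insert sf at [0, 1, 2, 4, 7] -> counters=[6,5,3,2,5,4,4,3,3]
Step 8: delete typ at [0, 1, 2, 4, 7] -> counters=[5,4,2,2,4,4,4,2,3]
Step 9: insert e at [0, 4, 5, 6, 8] -> counters=[6,4,2,2,5,5,5,2,4]
Step 10: delete e at [0, 4, 5, 6, 8] -> counters=[5,4,2,2,4,4,4,2,3]
Step 11: delete hf at [0, 1, 3, 5, 6] -> counters=[4,3,2,1,4,3,3,2,3]
Step 12: insert sf at [0, 1, 2, 4, 7] -> counters=[5,4,3,1,5,3,3,3,3]
Step 13: insert ae at [1, 3, 5, 6, 8] -> counters=[5,5,3,2,5,4,4,3,4]
Step 14: insert ae at [1, 3, 5, 6, 8] -> counters=[5,6,3,3,5,5,5,3,5]
Step 15: delete sf at [0, 1, 2, 4, 7] -> counters=[4,5,2,3,4,5,5,2,5]
Step 16: insert ae at [1, 3, 5, 6, 8] -> counters=[4,6,2,4,4,6,6,2,6]
Step 17: delete ae at [1, 3, 5, 6, 8] -> counters=[4,5,2,3,4,5,5,2,5]
Step 18: delete sf at [0, 1, 2, 4, 7] -> counters=[3,4,1,3,3,5,5,1,5]
Step 19: delete sf at [0, 1, 2, 4, 7] -> counters=[2,3,0,3,2,5,5,0,5]
Step 20: delete ae at [1, 3, 5, 6, 8] -> counters=[2,2,0,2,2,4,4,0,4]
Step 21: insert hf at [0, 1, 3, 5, 6] -> counters=[3,3,0,3,2,5,5,0,4]
Step 22: delete e at [0, 4, 5, 6, 8] -> counters=[2,3,0,3,1,4,4,0,3]
Step 23: insert sf at [0, 1, 2, 4, 7] -> counters=[3,4,1,3,2,4,4,1,3]
Step 24: insert sf at [0, 1, 2, 4, 7] -> counters=[4,5,2,3,3,4,4,2,3]
Step 25: delete hf at [0, 1, 3, 5, 6] -> counters=[3,4,2,2,3,3,3,2,3]
Step 26: delete ae at [1, 3, 5, 6, 8] -> counters=[3,3,2,1,3,2,2,2,2]
Step 27: insert hf at [0, 1, 3, 5, 6] -> counters=[4,4,2,2,3,3,3,2,2]
Step 28: insert hf at [0, 1, 3, 5, 6] -> counters=[5,5,2,3,3,4,4,2,2]
Step 29: insert typ at [0, 1, 2, 4, 7] -> counters=[6,6,3,3,4,4,4,3,2]
Final counters=[6,6,3,3,4,4,4,3,2] -> counters[8]=2

Answer: 2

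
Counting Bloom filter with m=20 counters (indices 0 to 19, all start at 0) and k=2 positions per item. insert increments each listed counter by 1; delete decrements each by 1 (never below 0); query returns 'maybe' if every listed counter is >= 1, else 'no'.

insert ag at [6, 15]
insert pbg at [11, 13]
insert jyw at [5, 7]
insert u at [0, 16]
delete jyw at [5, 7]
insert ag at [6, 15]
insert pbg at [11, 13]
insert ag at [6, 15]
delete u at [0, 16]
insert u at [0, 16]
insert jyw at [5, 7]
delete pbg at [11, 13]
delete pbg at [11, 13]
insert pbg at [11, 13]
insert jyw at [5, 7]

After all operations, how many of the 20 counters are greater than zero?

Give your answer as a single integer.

Answer: 8

Derivation:
Step 1: insert ag at [6, 15] -> counters=[0,0,0,0,0,0,1,0,0,0,0,0,0,0,0,1,0,0,0,0]
Step 2: insert pbg at [11, 13] -> counters=[0,0,0,0,0,0,1,0,0,0,0,1,0,1,0,1,0,0,0,0]
Step 3: insert jyw at [5, 7] -> counters=[0,0,0,0,0,1,1,1,0,0,0,1,0,1,0,1,0,0,0,0]
Step 4: insert u at [0, 16] -> counters=[1,0,0,0,0,1,1,1,0,0,0,1,0,1,0,1,1,0,0,0]
Step 5: delete jyw at [5, 7] -> counters=[1,0,0,0,0,0,1,0,0,0,0,1,0,1,0,1,1,0,0,0]
Step 6: insert ag at [6, 15] -> counters=[1,0,0,0,0,0,2,0,0,0,0,1,0,1,0,2,1,0,0,0]
Step 7: insert pbg at [11, 13] -> counters=[1,0,0,0,0,0,2,0,0,0,0,2,0,2,0,2,1,0,0,0]
Step 8: insert ag at [6, 15] -> counters=[1,0,0,0,0,0,3,0,0,0,0,2,0,2,0,3,1,0,0,0]
Step 9: delete u at [0, 16] -> counters=[0,0,0,0,0,0,3,0,0,0,0,2,0,2,0,3,0,0,0,0]
Step 10: insert u at [0, 16] -> counters=[1,0,0,0,0,0,3,0,0,0,0,2,0,2,0,3,1,0,0,0]
Step 11: insert jyw at [5, 7] -> counters=[1,0,0,0,0,1,3,1,0,0,0,2,0,2,0,3,1,0,0,0]
Step 12: delete pbg at [11, 13] -> counters=[1,0,0,0,0,1,3,1,0,0,0,1,0,1,0,3,1,0,0,0]
Step 13: delete pbg at [11, 13] -> counters=[1,0,0,0,0,1,3,1,0,0,0,0,0,0,0,3,1,0,0,0]
Step 14: insert pbg at [11, 13] -> counters=[1,0,0,0,0,1,3,1,0,0,0,1,0,1,0,3,1,0,0,0]
Step 15: insert jyw at [5, 7] -> counters=[1,0,0,0,0,2,3,2,0,0,0,1,0,1,0,3,1,0,0,0]
Final counters=[1,0,0,0,0,2,3,2,0,0,0,1,0,1,0,3,1,0,0,0] -> 8 nonzero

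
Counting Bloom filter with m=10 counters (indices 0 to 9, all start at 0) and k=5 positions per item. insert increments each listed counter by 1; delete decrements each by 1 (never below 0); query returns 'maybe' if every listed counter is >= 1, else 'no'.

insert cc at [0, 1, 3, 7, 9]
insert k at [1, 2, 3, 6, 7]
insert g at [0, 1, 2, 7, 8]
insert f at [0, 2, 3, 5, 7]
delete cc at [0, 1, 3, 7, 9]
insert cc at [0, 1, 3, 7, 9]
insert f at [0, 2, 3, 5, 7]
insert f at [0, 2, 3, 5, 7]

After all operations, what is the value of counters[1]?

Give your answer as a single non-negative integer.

Answer: 3

Derivation:
Step 1: insert cc at [0, 1, 3, 7, 9] -> counters=[1,1,0,1,0,0,0,1,0,1]
Step 2: insert k at [1, 2, 3, 6, 7] -> counters=[1,2,1,2,0,0,1,2,0,1]
Step 3: insert g at [0, 1, 2, 7, 8] -> counters=[2,3,2,2,0,0,1,3,1,1]
Step 4: insert f at [0, 2, 3, 5, 7] -> counters=[3,3,3,3,0,1,1,4,1,1]
Step 5: delete cc at [0, 1, 3, 7, 9] -> counters=[2,2,3,2,0,1,1,3,1,0]
Step 6: insert cc at [0, 1, 3, 7, 9] -> counters=[3,3,3,3,0,1,1,4,1,1]
Step 7: insert f at [0, 2, 3, 5, 7] -> counters=[4,3,4,4,0,2,1,5,1,1]
Step 8: insert f at [0, 2, 3, 5, 7] -> counters=[5,3,5,5,0,3,1,6,1,1]
Final counters=[5,3,5,5,0,3,1,6,1,1] -> counters[1]=3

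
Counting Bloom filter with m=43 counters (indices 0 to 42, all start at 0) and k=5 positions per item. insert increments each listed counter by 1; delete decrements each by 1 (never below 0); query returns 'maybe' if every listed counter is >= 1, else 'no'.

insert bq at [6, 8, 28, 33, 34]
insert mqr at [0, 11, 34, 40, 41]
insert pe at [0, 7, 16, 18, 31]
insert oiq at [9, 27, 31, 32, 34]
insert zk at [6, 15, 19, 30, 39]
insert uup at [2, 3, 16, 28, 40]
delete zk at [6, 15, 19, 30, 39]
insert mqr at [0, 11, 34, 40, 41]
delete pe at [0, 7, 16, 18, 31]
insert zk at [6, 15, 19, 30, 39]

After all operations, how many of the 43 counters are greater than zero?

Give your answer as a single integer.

Step 1: insert bq at [6, 8, 28, 33, 34] -> counters=[0,0,0,0,0,0,1,0,1,0,0,0,0,0,0,0,0,0,0,0,0,0,0,0,0,0,0,0,1,0,0,0,0,1,1,0,0,0,0,0,0,0,0]
Step 2: insert mqr at [0, 11, 34, 40, 41] -> counters=[1,0,0,0,0,0,1,0,1,0,0,1,0,0,0,0,0,0,0,0,0,0,0,0,0,0,0,0,1,0,0,0,0,1,2,0,0,0,0,0,1,1,0]
Step 3: insert pe at [0, 7, 16, 18, 31] -> counters=[2,0,0,0,0,0,1,1,1,0,0,1,0,0,0,0,1,0,1,0,0,0,0,0,0,0,0,0,1,0,0,1,0,1,2,0,0,0,0,0,1,1,0]
Step 4: insert oiq at [9, 27, 31, 32, 34] -> counters=[2,0,0,0,0,0,1,1,1,1,0,1,0,0,0,0,1,0,1,0,0,0,0,0,0,0,0,1,1,0,0,2,1,1,3,0,0,0,0,0,1,1,0]
Step 5: insert zk at [6, 15, 19, 30, 39] -> counters=[2,0,0,0,0,0,2,1,1,1,0,1,0,0,0,1,1,0,1,1,0,0,0,0,0,0,0,1,1,0,1,2,1,1,3,0,0,0,0,1,1,1,0]
Step 6: insert uup at [2, 3, 16, 28, 40] -> counters=[2,0,1,1,0,0,2,1,1,1,0,1,0,0,0,1,2,0,1,1,0,0,0,0,0,0,0,1,2,0,1,2,1,1,3,0,0,0,0,1,2,1,0]
Step 7: delete zk at [6, 15, 19, 30, 39] -> counters=[2,0,1,1,0,0,1,1,1,1,0,1,0,0,0,0,2,0,1,0,0,0,0,0,0,0,0,1,2,0,0,2,1,1,3,0,0,0,0,0,2,1,0]
Step 8: insert mqr at [0, 11, 34, 40, 41] -> counters=[3,0,1,1,0,0,1,1,1,1,0,2,0,0,0,0,2,0,1,0,0,0,0,0,0,0,0,1,2,0,0,2,1,1,4,0,0,0,0,0,3,2,0]
Step 9: delete pe at [0, 7, 16, 18, 31] -> counters=[2,0,1,1,0,0,1,0,1,1,0,2,0,0,0,0,1,0,0,0,0,0,0,0,0,0,0,1,2,0,0,1,1,1,4,0,0,0,0,0,3,2,0]
Step 10: insert zk at [6, 15, 19, 30, 39] -> counters=[2,0,1,1,0,0,2,0,1,1,0,2,0,0,0,1,1,0,0,1,0,0,0,0,0,0,0,1,2,0,1,1,1,1,4,0,0,0,0,1,3,2,0]
Final counters=[2,0,1,1,0,0,2,0,1,1,0,2,0,0,0,1,1,0,0,1,0,0,0,0,0,0,0,1,2,0,1,1,1,1,4,0,0,0,0,1,3,2,0] -> 20 nonzero

Answer: 20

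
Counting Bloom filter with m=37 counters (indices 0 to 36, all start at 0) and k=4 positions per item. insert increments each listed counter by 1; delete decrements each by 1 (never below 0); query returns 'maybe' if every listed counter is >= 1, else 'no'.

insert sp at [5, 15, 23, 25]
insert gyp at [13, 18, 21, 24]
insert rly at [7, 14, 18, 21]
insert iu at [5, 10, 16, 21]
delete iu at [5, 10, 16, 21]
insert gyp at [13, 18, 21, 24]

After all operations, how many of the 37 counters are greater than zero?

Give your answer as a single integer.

Answer: 10

Derivation:
Step 1: insert sp at [5, 15, 23, 25] -> counters=[0,0,0,0,0,1,0,0,0,0,0,0,0,0,0,1,0,0,0,0,0,0,0,1,0,1,0,0,0,0,0,0,0,0,0,0,0]
Step 2: insert gyp at [13, 18, 21, 24] -> counters=[0,0,0,0,0,1,0,0,0,0,0,0,0,1,0,1,0,0,1,0,0,1,0,1,1,1,0,0,0,0,0,0,0,0,0,0,0]
Step 3: insert rly at [7, 14, 18, 21] -> counters=[0,0,0,0,0,1,0,1,0,0,0,0,0,1,1,1,0,0,2,0,0,2,0,1,1,1,0,0,0,0,0,0,0,0,0,0,0]
Step 4: insert iu at [5, 10, 16, 21] -> counters=[0,0,0,0,0,2,0,1,0,0,1,0,0,1,1,1,1,0,2,0,0,3,0,1,1,1,0,0,0,0,0,0,0,0,0,0,0]
Step 5: delete iu at [5, 10, 16, 21] -> counters=[0,0,0,0,0,1,0,1,0,0,0,0,0,1,1,1,0,0,2,0,0,2,0,1,1,1,0,0,0,0,0,0,0,0,0,0,0]
Step 6: insert gyp at [13, 18, 21, 24] -> counters=[0,0,0,0,0,1,0,1,0,0,0,0,0,2,1,1,0,0,3,0,0,3,0,1,2,1,0,0,0,0,0,0,0,0,0,0,0]
Final counters=[0,0,0,0,0,1,0,1,0,0,0,0,0,2,1,1,0,0,3,0,0,3,0,1,2,1,0,0,0,0,0,0,0,0,0,0,0] -> 10 nonzero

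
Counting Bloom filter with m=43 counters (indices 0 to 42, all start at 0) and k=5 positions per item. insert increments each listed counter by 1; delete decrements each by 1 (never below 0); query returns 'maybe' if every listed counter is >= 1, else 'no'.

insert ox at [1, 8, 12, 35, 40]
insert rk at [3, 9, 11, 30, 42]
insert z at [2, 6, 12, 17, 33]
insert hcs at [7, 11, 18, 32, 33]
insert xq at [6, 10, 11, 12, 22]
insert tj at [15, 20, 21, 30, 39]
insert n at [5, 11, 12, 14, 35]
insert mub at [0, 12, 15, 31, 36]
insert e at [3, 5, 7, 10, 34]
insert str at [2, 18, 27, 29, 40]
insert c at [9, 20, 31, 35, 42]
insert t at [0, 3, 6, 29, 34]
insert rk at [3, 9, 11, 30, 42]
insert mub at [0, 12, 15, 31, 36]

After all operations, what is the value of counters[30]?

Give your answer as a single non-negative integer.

Step 1: insert ox at [1, 8, 12, 35, 40] -> counters=[0,1,0,0,0,0,0,0,1,0,0,0,1,0,0,0,0,0,0,0,0,0,0,0,0,0,0,0,0,0,0,0,0,0,0,1,0,0,0,0,1,0,0]
Step 2: insert rk at [3, 9, 11, 30, 42] -> counters=[0,1,0,1,0,0,0,0,1,1,0,1,1,0,0,0,0,0,0,0,0,0,0,0,0,0,0,0,0,0,1,0,0,0,0,1,0,0,0,0,1,0,1]
Step 3: insert z at [2, 6, 12, 17, 33] -> counters=[0,1,1,1,0,0,1,0,1,1,0,1,2,0,0,0,0,1,0,0,0,0,0,0,0,0,0,0,0,0,1,0,0,1,0,1,0,0,0,0,1,0,1]
Step 4: insert hcs at [7, 11, 18, 32, 33] -> counters=[0,1,1,1,0,0,1,1,1,1,0,2,2,0,0,0,0,1,1,0,0,0,0,0,0,0,0,0,0,0,1,0,1,2,0,1,0,0,0,0,1,0,1]
Step 5: insert xq at [6, 10, 11, 12, 22] -> counters=[0,1,1,1,0,0,2,1,1,1,1,3,3,0,0,0,0,1,1,0,0,0,1,0,0,0,0,0,0,0,1,0,1,2,0,1,0,0,0,0,1,0,1]
Step 6: insert tj at [15, 20, 21, 30, 39] -> counters=[0,1,1,1,0,0,2,1,1,1,1,3,3,0,0,1,0,1,1,0,1,1,1,0,0,0,0,0,0,0,2,0,1,2,0,1,0,0,0,1,1,0,1]
Step 7: insert n at [5, 11, 12, 14, 35] -> counters=[0,1,1,1,0,1,2,1,1,1,1,4,4,0,1,1,0,1,1,0,1,1,1,0,0,0,0,0,0,0,2,0,1,2,0,2,0,0,0,1,1,0,1]
Step 8: insert mub at [0, 12, 15, 31, 36] -> counters=[1,1,1,1,0,1,2,1,1,1,1,4,5,0,1,2,0,1,1,0,1,1,1,0,0,0,0,0,0,0,2,1,1,2,0,2,1,0,0,1,1,0,1]
Step 9: insert e at [3, 5, 7, 10, 34] -> counters=[1,1,1,2,0,2,2,2,1,1,2,4,5,0,1,2,0,1,1,0,1,1,1,0,0,0,0,0,0,0,2,1,1,2,1,2,1,0,0,1,1,0,1]
Step 10: insert str at [2, 18, 27, 29, 40] -> counters=[1,1,2,2,0,2,2,2,1,1,2,4,5,0,1,2,0,1,2,0,1,1,1,0,0,0,0,1,0,1,2,1,1,2,1,2,1,0,0,1,2,0,1]
Step 11: insert c at [9, 20, 31, 35, 42] -> counters=[1,1,2,2,0,2,2,2,1,2,2,4,5,0,1,2,0,1,2,0,2,1,1,0,0,0,0,1,0,1,2,2,1,2,1,3,1,0,0,1,2,0,2]
Step 12: insert t at [0, 3, 6, 29, 34] -> counters=[2,1,2,3,0,2,3,2,1,2,2,4,5,0,1,2,0,1,2,0,2,1,1,0,0,0,0,1,0,2,2,2,1,2,2,3,1,0,0,1,2,0,2]
Step 13: insert rk at [3, 9, 11, 30, 42] -> counters=[2,1,2,4,0,2,3,2,1,3,2,5,5,0,1,2,0,1,2,0,2,1,1,0,0,0,0,1,0,2,3,2,1,2,2,3,1,0,0,1,2,0,3]
Step 14: insert mub at [0, 12, 15, 31, 36] -> counters=[3,1,2,4,0,2,3,2,1,3,2,5,6,0,1,3,0,1,2,0,2,1,1,0,0,0,0,1,0,2,3,3,1,2,2,3,2,0,0,1,2,0,3]
Final counters=[3,1,2,4,0,2,3,2,1,3,2,5,6,0,1,3,0,1,2,0,2,1,1,0,0,0,0,1,0,2,3,3,1,2,2,3,2,0,0,1,2,0,3] -> counters[30]=3

Answer: 3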